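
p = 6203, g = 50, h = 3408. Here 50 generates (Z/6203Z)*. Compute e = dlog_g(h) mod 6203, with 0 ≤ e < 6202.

Baby-step giant-step with m = ceil(sqrt(6202)) = 79.
Baby table (50^j mod 6203 for j=0..78):
  0:1  1:50  2:2500  3:940  4:3579  5:5266  6:2774  7:2234
  8:46  9:2300  10:3346  11:6022  12:3356  13:319  14:3544  15:3516
  16:2116  17:349  18:5044  19:4080  20:5504  21:2268  22:1746  23:458
  24:4291  25:3648  26:2513  27:1590  28:5064  29:5080  30:5880  31:2459
  32:5093  33:327  34:3944  35:4907  36:3433  37:4169  38:3751  39:1460
  40:4767  41:2636  42:1537  43:2414  44:2843  45:5684  46:5065  47:5130
  48:2177  49:3399  50:2469  51:5593  52:515  53:938  54:3479  55:266
  56:894  57:1279  58:1920  59:2955  60:5081  61:5930  62:4959  63:6033
  64:3906  65:3007  66:1478  67:5667  68:4215  69:6051  70:4806  71:4586
  72:5992  73:1856  74:5958  75:156  76:1597  77:5414  78:3971
Giant step factor: 50^(-79) ≡ 3561 (mod 6203).
Scan 3408·3561^i mod 6203 for i = 0, 1, …:
  i=0: 3408   i=1: 2820   i=2: 5566   i=3: 1941
  i=4: 1759   i=5: 4972   i=6: 1930   i=7: 6009
  i=8: 3902   i=9: 302     …   i=15: 2610
  i=16: 2116
Match at i=16, j=16: e = 16·79 + 16 = 1280.

1280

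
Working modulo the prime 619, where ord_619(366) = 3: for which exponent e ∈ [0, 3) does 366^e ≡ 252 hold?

Successive powers of 366 modulo 619:
  366^0=1  366^1=366  366^2=252
So 366^2 ≡ 252 (mod 619), giving e = 2.

2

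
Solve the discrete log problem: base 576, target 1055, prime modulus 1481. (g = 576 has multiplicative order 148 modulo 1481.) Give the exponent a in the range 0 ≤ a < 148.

25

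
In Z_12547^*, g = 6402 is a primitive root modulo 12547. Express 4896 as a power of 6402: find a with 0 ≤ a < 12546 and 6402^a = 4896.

Baby-step giant-step with m = ceil(sqrt(12546)) = 113.
Baby table (6402^j mod 12547 for j=0..112):
  0:1  1:6402  2:7102  3:9223  4:12011  5:6406  6:7616  7:12537
  8:11262  9:4262  10:8146  11:5360  12:11222  13:11669  14:100  15:303
  16:7568  17:6369  18:9135  19:703  20:8780  21:11547  22:9517  23:12149
  24:11592  25:9026  26:5517  27:29  28:10000  29:5206  30:3980  31:9550
  32:10116  33:7565  34:12257  35:376  36:10675  37:10388  38:4876  39:11763
  40:12179  41:2900  42:8787  43:6173  44:9043  45:1428  46:7840  47:3680
  48:8641  49:12506  50:1005  51:9946  52:10814  53:9429  54:841  55:1419
  56:410  57:2497  58:916  59:4783  60:6086  61:4137  62:10904  63:8447
  64:124  65:3387  66:2358  67:1875  68:8818  69:3883  70:3359  71:11307
  72:3771  73:1514  74:6344  75:12196  76:11358  77:4051  78:12400  79:12478
  80:9954  81:11842  82:3510  83:11890  84:9678  85:1470  86:690  87:836
  88:7050  89:2541  90:6570  91:3596  92:10394  93:5647  94:4187  95:4782
  96:12231  97:9582  98:1681  99:8983  100:6265  101:8318  102:2368  103:3160
  104:4556  105:8284  106:10546  107:85  108:4649  109:1414  110:6041  111:4628
  112:4989
Giant step factor: 6402^(-113) ≡ 4657 (mod 12547).
Scan 4896·4657^i mod 12547 for i = 0, 1, …:
  i=0: 4896   i=1: 2773   i=2: 2998   i=3: 9422
  i=4: 1395   i=5: 9716   i=6: 2930   i=7: 6421
  i=8: 3096   i=9: 1569     …   i=86: 6860
  i=87: 2358
Match at i=87, j=66: a = 87·113 + 66 = 9897.

9897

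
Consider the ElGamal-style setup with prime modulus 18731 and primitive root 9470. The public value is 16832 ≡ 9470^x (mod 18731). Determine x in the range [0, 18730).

176

Baby-step giant-step with m = ceil(sqrt(18730)) = 137.
Baby table (9470^j mod 18731 for j=0..136):
  0:1  1:9470  2:15603  3:10282  4:6802  5:17762  6:1760  7:15341
  8:1634  9:2174  10:2411  11:17812  12:6985  13:8789  14:9997  15:5116
  16:10154  17:12157  18:6064  19:15565  20:6311  21:13280  22:1666  23:5518
  24:14701  25:9678  26:18608  27:15243  28:10124  29:9022  30:6249  31:6801
  32:8292  33:4888  34:5059  35:13563  36:3143  37:651  38:2471  39:5351
  40:6615  41:7586  42:6035  43:3169  44:3368  45:14798  46:10449  47:14888
  48:1123  49:14333  50:8684  51:8390  52:15129  53:16942  54:9725  55:14154
  56:18075  57:6372  58:10289  59:16899  60:14597  61:17541  62:6762  63:13582
  64:14494  65:16143  66:10519  67:3472  68:6935  69:3564  70:16549  71:15484
  72:7212  73:4414  74:11719  75:16486  76:18266  77:16966  78:12233  79:14006
  80:2609  81:1041  82:5764  83:2946  84:8161  85:564  86:2745  87:15253
  88:11169  89:15204  90:15414  91:18628  92:17333  93:3757  94:8621  95:11172
  96:6152  97:6030  98:12012  99:277  100:850  101:13901  102:1002  103:11054
  104:12552  105:514  106:16251  107:3074  108:2806  109:12262  110:7671  111:5552
  112:18254  113:15712  114:12307  115:3008  116:14640  117:12669  118:3375  119:6164
  120:7284  121:11938  122:11275  123:7550  124:2273  125:3391  126:7836  127:13429
  128:7871  129:7721  130:10777  131:11702  132:5344  133:15249  134:10751  135:8985
  136:11748
Giant step factor: 9470^(-137) ≡ 155 (mod 18731).
Scan 16832·155^i mod 18731 for i = 0, 1, …:
  i=0: 16832   i=1: 5351
Match at i=1, j=39: x = 1·137 + 39 = 176.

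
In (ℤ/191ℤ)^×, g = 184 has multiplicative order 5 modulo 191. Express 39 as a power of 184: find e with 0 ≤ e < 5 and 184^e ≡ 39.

Successive powers of 184 modulo 191:
  184^0=1  184^1=184  184^2=49  184^3=39
So 184^3 ≡ 39 (mod 191), giving e = 3.

3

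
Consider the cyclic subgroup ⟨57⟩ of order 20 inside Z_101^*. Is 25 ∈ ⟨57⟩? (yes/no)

no

⟨57⟩ has order 20; its elements mod 101 are {1, 6, 10, 14, 17, 32, 36, 39, 41, 44, 57, 60, 62, 65, 69, 84, 87, 91, 95, 100}.
25 is not in this set.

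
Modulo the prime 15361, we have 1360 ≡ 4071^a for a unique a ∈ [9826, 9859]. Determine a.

Compute 4071^9826 mod 15361 = 14149, then multiply by 4071 repeatedly:
  4071^9826=14149  4071^9827=12190  4071^9828=9460  4071^9829=1633  4071^9830=11991
  4071^9831=13464  4071^9832=3896  4071^9833=8064  4071^9834=2087  4071^9835=1544
  4071^9836=2975  4071^9837=6757  4071^9838=11557  4071^9839=13165  4071^9840=186
  4071^9841=4517  4071^9842=1590  4071^9843=5909  4071^9844=213  4071^9845=6907
  4071^9846=7767  4071^9847=6519  4071^9848=10402  4071^9849=11626  4071^9850=2205
  4071^9851=5731  4071^9852=12903  4071^9853=8854  4071^9854=7728  4071^9855=1360
Found 1360 at exponent 9855.

9855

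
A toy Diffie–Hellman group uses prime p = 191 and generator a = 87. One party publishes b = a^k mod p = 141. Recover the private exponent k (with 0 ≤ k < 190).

Baby-step giant-step with m = ceil(sqrt(190)) = 14.
Baby table (87^j mod 191 for j=0..13):
  0:1  1:87  2:120  3:126  4:75  5:31  6:23  7:91
  8:86  9:33  10:6  11:140  12:147  13:183
Giant step factor: 87^(-14) ≡ 59 (mod 191).
Scan 141·59^i mod 191 for i = 0, 1, …:
  i=0: 141   i=1: 106   i=2: 142   i=3: 165
  i=4: 185   i=5: 28   i=6: 124   i=7: 58
  i=8: 175   i=9: 11   i=10: 76   i=11: 91
Match at i=11, j=7: k = 11·14 + 7 = 161.

161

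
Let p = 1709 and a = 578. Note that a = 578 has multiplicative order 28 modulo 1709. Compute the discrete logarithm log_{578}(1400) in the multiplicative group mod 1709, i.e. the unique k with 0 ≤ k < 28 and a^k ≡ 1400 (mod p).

9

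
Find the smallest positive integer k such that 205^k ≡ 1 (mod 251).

125

The order of 205 must divide p − 1 = 250 = 2 · 5^3.
Divisors: 1, 2, 5, 10, 25, 50, 125, 250.
Check each in increasing order: 205^1 ≡ 205;  205^2 ≡ 108;  205^5 ≡ 94;  205^10 ≡ 51;  205^25 ≡ 20;  205^50 ≡ 149;  205^125 ≡ 1.
Smallest exponent giving 1 is 125.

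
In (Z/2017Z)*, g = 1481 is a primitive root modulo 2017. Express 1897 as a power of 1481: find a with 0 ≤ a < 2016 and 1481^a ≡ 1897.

667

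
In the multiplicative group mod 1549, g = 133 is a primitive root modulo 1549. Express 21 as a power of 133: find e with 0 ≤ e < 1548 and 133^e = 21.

Baby-step giant-step with m = ceil(sqrt(1548)) = 40.
Baby table (133^j mod 1549 for j=0..39):
  0:1  1:133  2:650  3:1255  4:1172  5:976  6:1241  7:859
  8:1170  9:710  10:1490  11:1447  12:375  13:307  14:557  15:1278
  16:1133  17:436  18:675  19:1482  20:383  21:1371  22:1110  23:475
  24:1215  25:499  26:1309  27:609  28:449  29:855  30:638  31:1208
  32:1117  33:1406  34:1118  35:1539  36:219  37:1245  38:1391  39:672
Giant step factor: 133^(-40) ≡ 595 (mod 1549).
Scan 21·595^i mod 1549 for i = 0, 1, …:
  i=0: 21   i=1: 103   i=2: 874   i=3: 1115
  i=4: 453   i=5: 9   i=6: 708   i=7: 1481
  i=8: 1363   i=9: 858     …   i=20: 1491
  i=21: 1117
Match at i=21, j=32: e = 21·40 + 32 = 872.

872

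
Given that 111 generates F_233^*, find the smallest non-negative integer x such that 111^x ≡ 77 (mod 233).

Baby-step giant-step with m = ceil(sqrt(232)) = 16.
Baby table (111^j mod 233 for j=0..15):
  0:1  1:111  2:205  3:154  4:85  5:115  6:183  7:42
  8:2  9:222  10:177  11:75  12:170  13:230  14:133  15:84
Giant step factor: 111^(-16) ≡ 175 (mod 233).
Scan 77·175^i mod 233 for i = 0, 1, …:
  i=0: 77   i=1: 194   i=2: 165   i=3: 216
  i=4: 54   i=5: 130   i=6: 149   i=7: 212
  i=8: 53   i=9: 188     …   i=13: 150
  i=14: 154
Match at i=14, j=3: x = 14·16 + 3 = 227.

227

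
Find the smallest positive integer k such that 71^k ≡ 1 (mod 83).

82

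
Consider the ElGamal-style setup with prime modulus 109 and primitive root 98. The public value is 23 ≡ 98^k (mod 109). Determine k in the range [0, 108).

57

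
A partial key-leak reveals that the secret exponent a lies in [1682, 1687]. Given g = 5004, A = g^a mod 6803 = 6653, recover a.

1684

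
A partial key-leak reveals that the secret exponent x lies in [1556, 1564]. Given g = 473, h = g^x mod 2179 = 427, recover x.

Compute 473^1556 mod 2179 = 261, then multiply by 473 repeatedly:
  473^1556=261  473^1557=1429  473^1558=427
Found 427 at exponent 1558.

1558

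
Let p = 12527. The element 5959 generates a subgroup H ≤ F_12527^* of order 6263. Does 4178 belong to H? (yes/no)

4178 ∈ ⟨5959⟩ iff 4178^6263 ≡ 1 (mod 12527), since |⟨5959⟩| = 6263.
4178^6263 mod 12527 = 12526.
Since 12526 ≠ 1, 4178 does not lie in the subgroup.

no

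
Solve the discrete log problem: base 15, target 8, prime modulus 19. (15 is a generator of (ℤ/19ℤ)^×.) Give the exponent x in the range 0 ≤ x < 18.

Successive powers of 15 modulo 19:
  15^0=1  15^1=15  15^2=16  15^3=12  15^4=9  15^5=2
  15^6=11  15^7=13  15^8=5  15^9=18  15^10=4  15^11=3
  15^12=7  15^13=10  15^14=17  15^15=8
So 15^15 ≡ 8 (mod 19), giving x = 15.

15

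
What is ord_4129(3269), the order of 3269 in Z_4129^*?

688

The order of 3269 must divide p − 1 = 4128 = 2^5 · 3 · 43.
Divisors: 1, 2, 3, 4, 6, 8, 12, 16, 24, 32, 43, 48, 86, 96, 129, 172, 258, 344, 516, 688, 1032, 1376, 2064, 4128.
Check each in increasing order: 3269^1 ≡ 3269;  3269^2 ≡ 509;  3269^3 ≡ 4063;  3269^4 ≡ 3083;  3269^6 ≡ 227;  3269^8 ≡ 4060;  3269^12 ≡ 1981;  3269^16 ≡ 632;  3269^24 ≡ 1811;  3269^32 ≡ 3040;  3269^43 ≡ 3752;  3269^48 ≡ 1295;  3269^86 ≡ 1743;  3269^96 ≡ 651;  3269^129 ≡ 3529;  3269^172 ≡ 3234;  3269^258 ≡ 777;  3269^344 ≡ 4128;  3269^516 ≡ 895;  3269^688 ≡ 1.
Smallest exponent giving 1 is 688.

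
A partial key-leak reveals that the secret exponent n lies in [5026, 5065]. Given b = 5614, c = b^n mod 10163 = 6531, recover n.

Compute 5614^5026 mod 10163 = 7454, then multiply by 5614 repeatedly:
  5614^5026=7454  5614^5027=5685  5614^5028=3770  5614^5029=5414  5614^5030=6826
  5614^5031=6654  5614^5032=6531
Found 6531 at exponent 5032.

5032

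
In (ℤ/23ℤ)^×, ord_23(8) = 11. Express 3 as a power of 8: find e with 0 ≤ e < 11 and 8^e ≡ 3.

Successive powers of 8 modulo 23:
  8^0=1  8^1=8  8^2=18  8^3=6  8^4=2  8^5=16
  8^6=13  8^7=12  8^8=4  8^9=9  8^10=3
So 8^10 ≡ 3 (mod 23), giving e = 10.

10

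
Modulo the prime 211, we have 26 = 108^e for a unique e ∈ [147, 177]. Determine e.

Compute 108^147 mod 211 = 104, then multiply by 108 repeatedly:
  108^147=104  108^148=49  108^149=17  108^150=148  108^151=159
  108^152=81  108^153=97  108^154=137  108^155=26
Found 26 at exponent 155.

155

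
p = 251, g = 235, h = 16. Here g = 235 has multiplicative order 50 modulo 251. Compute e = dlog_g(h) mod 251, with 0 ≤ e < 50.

26

Baby-step giant-step with m = ceil(sqrt(50)) = 8.
Baby table (235^j mod 251 for j=0..7):
  0:1  1:235  2:5  3:171  4:25  5:102  6:125  7:8
Giant step factor: 235^(-8) ≡ 100 (mod 251).
Scan 16·100^i mod 251 for i = 0, 1, …:
  i=0: 16   i=1: 94   i=2: 113   i=3: 5
Match at i=3, j=2: e = 3·8 + 2 = 26.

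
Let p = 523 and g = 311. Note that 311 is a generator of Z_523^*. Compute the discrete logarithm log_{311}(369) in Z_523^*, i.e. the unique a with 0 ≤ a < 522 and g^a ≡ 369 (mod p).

204

Baby-step giant-step with m = ceil(sqrt(522)) = 23.
Baby table (311^j mod 523 for j=0..22):
  0:1  1:311  2:489  3:409  4:110  5:215  6:444  7:12
  8:71  9:115  10:201  11:274  12:488  13:98  14:144  15:329
  16:334  17:320  18:150  19:103  20:130  21:159  22:287
Giant step factor: 311^(-23) ≡ 104 (mod 523).
Scan 369·104^i mod 523 for i = 0, 1, …:
  i=0: 369   i=1: 197   i=2: 91   i=3: 50
  i=4: 493   i=5: 18   i=6: 303   i=7: 132
  i=8: 130
Match at i=8, j=20: a = 8·23 + 20 = 204.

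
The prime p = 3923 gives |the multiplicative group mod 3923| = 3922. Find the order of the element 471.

3922

The order of 471 must divide p − 1 = 3922 = 2 · 37 · 53.
Divisors: 1, 2, 37, 53, 74, 106, 1961, 3922.
Check each in increasing order: 471^1 ≡ 471;  471^2 ≡ 2153;  471^37 ≡ 3449;  471^53 ≡ 216;  471^74 ≡ 1065;  471^106 ≡ 3503;  471^1961 ≡ 3922;  471^3922 ≡ 1.
Smallest exponent giving 1 is 3922.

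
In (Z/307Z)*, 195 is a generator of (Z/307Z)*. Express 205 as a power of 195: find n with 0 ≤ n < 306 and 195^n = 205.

261

Baby-step giant-step with m = ceil(sqrt(306)) = 18.
Baby table (195^j mod 307 for j=0..17):
  0:1  1:195  2:264  3:211  4:7  5:137  6:6  7:249
  8:49  9:38  10:42  11:208  12:36  13:266  14:294  15:228
  16:252  17:20
Giant step factor: 195^(-18) ≡ 280 (mod 307).
Scan 205·280^i mod 307 for i = 0, 1, …:
  i=0: 205   i=1: 298   i=2: 243   i=3: 193
  i=4: 8   i=5: 91   i=6: 306   i=7: 27
  i=8: 192   i=9: 35     …   i=13: 226
  i=14: 38
Match at i=14, j=9: n = 14·18 + 9 = 261.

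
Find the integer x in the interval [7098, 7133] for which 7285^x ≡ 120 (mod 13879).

7113

Compute 7285^7098 mod 13879 = 10676, then multiply by 7285 repeatedly:
  7285^7098=10676  7285^7099=10623  7285^7100=13130  7285^7101=11861  7285^7102=10610
  7285^7103=1699  7285^7104=11026  7285^7105=6637  7285^7106=9988  7285^7107=8862
  7285^7108=8441  7285^7109=8715  7285^7110=6229  7285^7111=7814  7285^7112=7211
  7285^7113=120
Found 120 at exponent 7113.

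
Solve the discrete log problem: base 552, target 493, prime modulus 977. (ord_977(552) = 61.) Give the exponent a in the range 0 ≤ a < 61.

Baby-step giant-step with m = ceil(sqrt(61)) = 8.
Baby table (552^j mod 977 for j=0..7):
  0:1  1:552  2:857  3:196  4:722  5:905  6:313  7:824
Giant step factor: 552^(-8) ≡ 493 (mod 977).
Scan 493·493^i mod 977 for i = 0, 1, …:
  i=0: 493   i=1: 753   i=2: 946   i=3: 349
  i=4: 105   i=5: 961   i=6: 905
Match at i=6, j=5: a = 6·8 + 5 = 53.

53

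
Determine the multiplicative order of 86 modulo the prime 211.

70

The order of 86 must divide p − 1 = 210 = 2 · 3 · 5 · 7.
Divisors: 1, 2, 3, 5, 6, 7, 10, 14, 15, 21, 30, 35, 42, 70, 105, 210.
Check each in increasing order: 86^1 ≡ 86;  86^2 ≡ 11;  86^3 ≡ 102;  86^5 ≡ 67;  86^6 ≡ 65;  86^7 ≡ 104;  86^10 ≡ 58;  86^14 ≡ 55;  86^15 ≡ 88;  86^21 ≡ 23;  86^30 ≡ 148;  86^35 ≡ 210;  86^42 ≡ 107;  86^70 ≡ 1.
Smallest exponent giving 1 is 70.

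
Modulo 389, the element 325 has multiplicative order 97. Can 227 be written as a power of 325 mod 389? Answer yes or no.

227 ∈ ⟨325⟩ iff 227^97 ≡ 1 (mod 389), since |⟨325⟩| = 97.
227^97 mod 389 = 274.
Since 274 ≠ 1, 227 does not lie in the subgroup.

no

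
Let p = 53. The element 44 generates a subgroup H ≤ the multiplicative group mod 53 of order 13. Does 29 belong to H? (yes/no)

no

⟨44⟩ has order 13; its elements mod 53 are {1, 10, 13, 15, 16, 24, 28, 36, 42, 44, 46, 47, 49}.
29 is not in this set.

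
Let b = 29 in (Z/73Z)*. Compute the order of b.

72

The order of 29 must divide p − 1 = 72 = 2^3 · 3^2.
Divisors: 1, 2, 3, 4, 6, 8, 9, 12, 18, 24, 36, 72.
Check each in increasing order: 29^1 ≡ 29;  29^2 ≡ 38;  29^3 ≡ 7;  29^4 ≡ 57;  29^6 ≡ 49;  29^8 ≡ 37;  29^9 ≡ 51;  29^12 ≡ 65;  29^18 ≡ 46;  29^24 ≡ 64;  29^36 ≡ 72;  29^72 ≡ 1.
Smallest exponent giving 1 is 72.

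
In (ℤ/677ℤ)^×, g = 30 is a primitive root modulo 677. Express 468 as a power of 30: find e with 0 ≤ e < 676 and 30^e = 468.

Baby-step giant-step with m = ceil(sqrt(676)) = 26.
Baby table (30^j mod 677 for j=0..25):
  0:1  1:30  2:223  3:597  4:308  5:439  6:307  7:409
  8:84  9:489  10:453  11:50  12:146  13:318  14:62  15:506
  16:286  17:456  18:140  19:138  20:78  21:309  22:469  23:530
  24:329  25:392
Giant step factor: 30^(-26) ≡ 294 (mod 677).
Scan 468·294^i mod 677 for i = 0, 1, …:
  i=0: 468   i=1: 161   i=2: 621   i=3: 461
  i=4: 134   i=5: 130   i=6: 308
Match at i=6, j=4: e = 6·26 + 4 = 160.

160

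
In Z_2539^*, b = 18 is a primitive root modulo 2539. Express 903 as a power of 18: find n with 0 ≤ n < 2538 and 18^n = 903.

2231

Baby-step giant-step with m = ceil(sqrt(2538)) = 51.
Baby table (18^j mod 2539 for j=0..50):
  0:1  1:18  2:324  3:754  4:877  5:552  6:2319  7:1118
  8:2351  9:1694  10:24  11:432  12:159  13:323  14:736  15:553
  16:2337  17:1442  18:566  19:32  20:576  21:212  22:1277  23:135
  24:2430  25:577  26:230  27:1601  28:889  29:768  30:1129  31:10
  32:180  33:701  34:2462  35:1153  36:442  37:339  38:1024  39:659
  40:1706  41:240  42:1781  43:1590  44:691  45:2282  46:452  47:519
  48:1725  49:582  50:320
Giant step factor: 18^(-51) ≡ 309 (mod 2539).
Scan 903·309^i mod 2539 for i = 0, 1, …:
  i=0: 903   i=1: 2276   i=2: 2520   i=3: 1746
  i=4: 1246   i=5: 1625   i=6: 1942   i=7: 874
  i=8: 932   i=9: 1081     …   i=42: 143
  i=43: 1024
Match at i=43, j=38: n = 43·51 + 38 = 2231.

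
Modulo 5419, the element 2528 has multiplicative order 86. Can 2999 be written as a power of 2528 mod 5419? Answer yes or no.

yes

2999 ∈ ⟨2528⟩ iff 2999^86 ≡ 1 (mod 5419), since |⟨2528⟩| = 86.
2999^86 mod 5419 = 1.
Since 1 = 1, 2999 lies in the subgroup.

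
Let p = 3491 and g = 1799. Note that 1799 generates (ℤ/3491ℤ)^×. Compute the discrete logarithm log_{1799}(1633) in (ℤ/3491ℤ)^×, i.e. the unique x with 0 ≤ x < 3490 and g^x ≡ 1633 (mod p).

Baby-step giant-step with m = ceil(sqrt(3490)) = 60.
Baby table (1799^j mod 3491 for j=0..59):
  0:1  1:1799  2:244  3:2581  4:189  5:1384  6:733  7:2560
  8:811  9:3242  10:2388  11:2082  12:3166  13:1813  14:993  15:2506
  16:1413  17:539  18:2654  19:2349  20:1741  21:632  22:2393  23:604
  24:895  25:754  26:1938  27:2444  28:1587  29:2866  30:3218  31:1104
  32:3208  33:569  34:768  35:2687  36:2369  37:2811  38:2021  39:1648
  40:893  41:647  42:1450  43:773  44:1209  45:98  46:1752  47:2966
  48:1586  49:1067  50:2974  51:2014  52:3019  53:2676  54:35  55:127
  56:1558  57:3060  58:3124  59:3057
Giant step factor: 1799^(-60) ≡ 2720 (mod 3491).
Scan 1633·2720^i mod 3491 for i = 0, 1, …:
  i=0: 1633   i=1: 1208   i=2: 729   i=3: 3483
  i=4: 2677   i=5: 2705   i=6: 2063   i=7: 1323
  i=8: 2830   i=9: 3436     …   i=43: 2124
  i=44: 3166
Match at i=44, j=12: x = 44·60 + 12 = 2652.

2652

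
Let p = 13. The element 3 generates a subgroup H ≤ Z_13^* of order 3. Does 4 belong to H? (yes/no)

⟨3⟩ has order 3; its elements mod 13 are {1, 3, 9}.
4 is not in this set.

no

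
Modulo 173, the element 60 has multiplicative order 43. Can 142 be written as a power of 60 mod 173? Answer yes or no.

yes

142 ∈ ⟨60⟩ iff 142^43 ≡ 1 (mod 173), since |⟨60⟩| = 43.
142^43 mod 173 = 1.
Since 1 = 1, 142 lies in the subgroup.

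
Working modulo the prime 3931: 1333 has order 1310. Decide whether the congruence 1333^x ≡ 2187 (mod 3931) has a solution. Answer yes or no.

2187 ∈ ⟨1333⟩ iff 2187^1310 ≡ 1 (mod 3931), since |⟨1333⟩| = 1310.
2187^1310 mod 3931 = 617.
Since 617 ≠ 1, 2187 does not lie in the subgroup.

no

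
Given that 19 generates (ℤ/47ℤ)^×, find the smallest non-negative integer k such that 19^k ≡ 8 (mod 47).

38

Baby-step giant-step with m = ceil(sqrt(46)) = 7.
Baby table (19^j mod 47 for j=0..6):
  0:1  1:19  2:32  3:44  4:37  5:45  6:9
Giant step factor: 19^(-7) ≡ 11 (mod 47).
Scan 8·11^i mod 47 for i = 0, 1, …:
  i=0: 8   i=1: 41   i=2: 28   i=3: 26
  i=4: 4   i=5: 44
Match at i=5, j=3: k = 5·7 + 3 = 38.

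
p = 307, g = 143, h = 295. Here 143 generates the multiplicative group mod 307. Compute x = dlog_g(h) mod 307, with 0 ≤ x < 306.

210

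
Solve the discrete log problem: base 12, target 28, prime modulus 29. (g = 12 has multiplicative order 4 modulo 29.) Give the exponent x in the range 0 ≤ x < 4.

2

Successive powers of 12 modulo 29:
  12^0=1  12^1=12  12^2=28
So 12^2 ≡ 28 (mod 29), giving x = 2.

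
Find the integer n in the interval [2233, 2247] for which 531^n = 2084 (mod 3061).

Compute 531^2233 mod 3061 = 1210, then multiply by 531 repeatedly:
  531^2233=1210  531^2234=2761  531^2235=2933  531^2236=2435  531^2237=1243
  531^2238=1918  531^2239=2206  531^2240=2084
Found 2084 at exponent 2240.

2240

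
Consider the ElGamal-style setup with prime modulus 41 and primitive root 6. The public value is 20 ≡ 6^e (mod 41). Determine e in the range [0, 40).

34

Successive powers of 6 modulo 41:
  6^0=1  6^1=6  6^2=36  6^3=11  6^4=25  6^5=27
  6^6=39  6^7=29  6^8=10  6^9=19  6^10=32  6^11=28
  6^12=4  6^13=24  6^14=21  6^15=3  6^16=18  6^17=26
  6^18=33  6^19=34  6^20=40  6^21=35  6^22=5  6^23=30
  6^24=16  6^25=14  6^26=2  6^27=12  6^28=31  6^29=22
  6^30=9  6^31=13  6^32=37  6^33=17  6^34=20
So 6^34 ≡ 20 (mod 41), giving e = 34.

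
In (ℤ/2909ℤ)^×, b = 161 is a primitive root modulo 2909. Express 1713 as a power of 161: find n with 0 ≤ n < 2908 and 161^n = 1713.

1163

Baby-step giant-step with m = ceil(sqrt(2908)) = 54.
Baby table (161^j mod 2909 for j=0..53):
  0:1  1:161  2:2649  3:1775  4:693  5:1031  6:178  7:2477
  8:264  9:1778  10:1176  11:251  12:2594  13:1647  14:448  15:2312
  16:2789  17:1043  18:2110  19:2266  20:1201  21:1367  22:1912  23:2387
  24:319  25:1906  26:1421  27:1879  28:2892  29:172  30:1511  31:1824
  32:2764  33:2836  34:2792  35:1526  36:1330  37:1773  38:371  39:1551
  40:2446  41:1091  42:1111  43:1422  44:2040  45:2632  46:1947  47:2204
  48:2855  49:33  50:2404  51:147  52:395  53:2506
Giant step factor: 161^(-54) ≡ 1821 (mod 2909).
Scan 1713·1821^i mod 2909 for i = 0, 1, …:
  i=0: 1713   i=1: 925   i=2: 114   i=3: 1055
  i=4: 1215   i=5: 1675   i=6: 1543   i=7: 2618
  i=8: 2436   i=9: 2640     …   i=20: 1957
  i=21: 172
Match at i=21, j=29: n = 21·54 + 29 = 1163.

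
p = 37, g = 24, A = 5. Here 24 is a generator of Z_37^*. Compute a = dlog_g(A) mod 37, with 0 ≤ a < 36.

7

Successive powers of 24 modulo 37:
  24^0=1  24^1=24  24^2=21  24^3=23  24^4=34  24^5=2
  24^6=11  24^7=5
So 24^7 ≡ 5 (mod 37), giving a = 7.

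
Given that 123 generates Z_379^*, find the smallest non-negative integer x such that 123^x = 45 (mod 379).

Baby-step giant-step with m = ceil(sqrt(378)) = 20.
Baby table (123^j mod 379 for j=0..19):
  0:1  1:123  2:348  3:356  4:203  5:334  6:150  7:258
  8:277  9:340  10:130  11:72  12:139  13:42  14:239  15:214
  16:171  17:188  18:5  19:236
Giant step factor: 123^(-20) ≡ 22 (mod 379).
Scan 45·22^i mod 379 for i = 0, 1, …:
  i=0: 45   i=1: 232   i=2: 177   i=3: 104
  i=4: 14   i=5: 308   i=6: 333   i=7: 125
  i=8: 97   i=9: 239
Match at i=9, j=14: x = 9·20 + 14 = 194.

194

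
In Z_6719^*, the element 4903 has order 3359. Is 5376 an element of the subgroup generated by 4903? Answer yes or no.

5376 ∈ ⟨4903⟩ iff 5376^3359 ≡ 1 (mod 6719), since |⟨4903⟩| = 3359.
5376^3359 mod 6719 = 1.
Since 1 = 1, 5376 lies in the subgroup.

yes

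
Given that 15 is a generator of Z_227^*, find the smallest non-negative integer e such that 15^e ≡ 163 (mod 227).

Baby-step giant-step with m = ceil(sqrt(226)) = 16.
Baby table (15^j mod 227 for j=0..15):
  0:1  1:15  2:225  3:197  4:4  5:60  6:219  7:107
  8:16  9:13  10:195  11:201  12:64  13:52  14:99  15:123
Giant step factor: 15^(-16) ≡ 47 (mod 227).
Scan 163·47^i mod 227 for i = 0, 1, …:
  i=0: 163   i=1: 170   i=2: 45   i=3: 72
  i=4: 206   i=5: 148   i=6: 146   i=7: 52
Match at i=7, j=13: e = 7·16 + 13 = 125.

125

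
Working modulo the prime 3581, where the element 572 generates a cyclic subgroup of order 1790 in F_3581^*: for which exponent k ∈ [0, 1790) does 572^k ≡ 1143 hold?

Baby-step giant-step with m = ceil(sqrt(1790)) = 43.
Baby table (572^j mod 3581 for j=0..42):
  0:1  1:572  2:1313  3:2607  4:1508  5:3136  6:3292  7:2999
  8:129  9:2168  10:1070  11:3270  12:1158  13:3472  14:2110  15:123
  16:2317  17:354  18:1952  19:2853  20:2561  21:263  22:34  23:1543
  24:1670  25:2694  26:1138  27:2775  28:917  29:1698  30:805  31:2092
  32:570  33:169  34:3562  35:3456  36:120  37:601  38:3577  39:1293
  40:1910  41:315  42:1130
Giant step factor: 572^(-43) ≡ 682 (mod 3581).
Scan 1143·682^i mod 3581 for i = 0, 1, …:
  i=0: 1143   i=1: 2449   i=2: 1472   i=3: 1224
  i=4: 395   i=5: 815   i=6: 775   i=7: 2143
  i=8: 478   i=9: 125     …   i=29: 1301
  i=30: 2775
Match at i=30, j=27: k = 30·43 + 27 = 1317.

1317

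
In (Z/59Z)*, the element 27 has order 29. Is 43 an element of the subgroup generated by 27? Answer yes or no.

43 ∈ ⟨27⟩ iff 43^29 ≡ 1 (mod 59), since |⟨27⟩| = 29.
43^29 mod 59 = 58.
Since 58 ≠ 1, 43 does not lie in the subgroup.

no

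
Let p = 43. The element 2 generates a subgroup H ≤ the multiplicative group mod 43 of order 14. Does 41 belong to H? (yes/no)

yes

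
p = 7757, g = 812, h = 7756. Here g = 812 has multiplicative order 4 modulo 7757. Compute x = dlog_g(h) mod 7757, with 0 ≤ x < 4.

Successive powers of 812 modulo 7757:
  812^0=1  812^1=812  812^2=7756
So 812^2 ≡ 7756 (mod 7757), giving x = 2.

2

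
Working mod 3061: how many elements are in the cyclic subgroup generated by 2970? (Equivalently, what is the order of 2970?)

3060

The order of 2970 must divide p − 1 = 3060 = 2^2 · 3^2 · 5 · 17.
Divisors: 1, 2, 3, 4, 5, 6, 9, 10, 12, 15, 17, 18, 20, 30, 34, 36, 45, 51, 60, 68, 85, 90, 102, 153, 170, 180, 204, 255, 306, 340, 510, 612, 765, 1020, 1530, 3060.
Check each in increasing order: 2970^1 ≡ 2970;  2970^2 ≡ 2159;  2970^3 ≡ 2496;  2970^4 ≡ 2439;  2970^5 ≡ 1504;  2970^6 ≡ 881;  2970^9 ≡ 1178;  2970^10 ≡ 2998;  2970^12 ≡ 1728;  2970^15 ≡ 139;  2970^17 ≡ 123;  2970^18 ≡ 1051;  2970^20 ≡ 908;  2970^30 ≡ 955;  2970^34 ≡ 2885;  2970^36 ≡ 2641;  2970^45 ≡ 1122;  2970^51 ≡ 2840;  2970^60 ≡ 2908;  2970^68 ≡ 366;  2970^85 ≡ 2164;  2970^90 ≡ 813;  2970^102 ≡ 2926;  2970^153 ≡ 2286;  2970^170 ≡ 2627;  2970^180 ≡ 2854;  2970^204 ≡ 2920;  2970^255 ≡ 551;  2970^306 ≡ 669;  2970^340 ≡ 1635;  2970^510 ≡ 562;  2970^612 ≡ 655;  2970^765 ≡ 501;  2970^1020 ≡ 561;  2970^1530 ≡ 3060;  2970^3060 ≡ 1.
Smallest exponent giving 1 is 3060.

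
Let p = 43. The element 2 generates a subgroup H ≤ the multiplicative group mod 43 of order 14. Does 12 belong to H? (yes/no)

⟨2⟩ has order 14; its elements mod 43 are {1, 2, 4, 8, 11, 16, 21, 22, 27, 32, 35, 39, 41, 42}.
12 is not in this set.

no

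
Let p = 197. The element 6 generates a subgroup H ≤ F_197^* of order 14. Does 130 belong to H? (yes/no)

130 ∈ ⟨6⟩ iff 130^14 ≡ 1 (mod 197), since |⟨6⟩| = 14.
130^14 mod 197 = 83.
Since 83 ≠ 1, 130 does not lie in the subgroup.

no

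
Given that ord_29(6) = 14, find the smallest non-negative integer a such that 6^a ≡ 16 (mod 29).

10

Successive powers of 6 modulo 29:
  6^0=1  6^1=6  6^2=7  6^3=13  6^4=20  6^5=4
  6^6=24  6^7=28  6^8=23  6^9=22  6^10=16
So 6^10 ≡ 16 (mod 29), giving a = 10.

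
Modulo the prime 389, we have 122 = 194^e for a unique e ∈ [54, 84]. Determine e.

64

Compute 194^54 mod 389 = 59, then multiply by 194 repeatedly:
  194^54=59  194^55=165  194^56=112  194^57=333  194^58=28
  194^59=375  194^60=7  194^61=191  194^62=99  194^63=145
  194^64=122
Found 122 at exponent 64.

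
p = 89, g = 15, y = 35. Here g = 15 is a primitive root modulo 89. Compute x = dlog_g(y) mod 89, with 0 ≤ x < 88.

17

Successive powers of 15 modulo 89:
  15^0=1  15^1=15  15^2=47  15^3=82  15^4=73  15^5=27
  15^6=49  15^7=23  15^8=78  15^9=13  15^10=17  15^11=77
  15^12=87  15^13=59  15^14=84  15^15=14  15^16=32  15^17=35
So 15^17 ≡ 35 (mod 89), giving x = 17.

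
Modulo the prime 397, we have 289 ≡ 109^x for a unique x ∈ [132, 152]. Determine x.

150

Compute 109^132 mod 397 = 362, then multiply by 109 repeatedly:
  109^132=362  109^133=155  109^134=221  109^135=269  109^136=340
  109^137=139  109^138=65  109^139=336  109^140=100  109^141=181
  109^142=276  109^143=309  109^144=333  109^145=170  109^146=268
  109^147=231  109^148=168  109^149=50  109^150=289
Found 289 at exponent 150.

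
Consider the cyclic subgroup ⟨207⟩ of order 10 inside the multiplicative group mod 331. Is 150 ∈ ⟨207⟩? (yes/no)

⟨207⟩ has order 10; its elements mod 331 are {1, 8, 64, 124, 150, 181, 207, 267, 323, 330}.
150 is in this set.

yes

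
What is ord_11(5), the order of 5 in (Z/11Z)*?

5

The order of 5 must divide p − 1 = 10 = 2 · 5.
Divisors: 1, 2, 5, 10.
Check each in increasing order: 5^1 ≡ 5;  5^2 ≡ 3;  5^5 ≡ 1.
Smallest exponent giving 1 is 5.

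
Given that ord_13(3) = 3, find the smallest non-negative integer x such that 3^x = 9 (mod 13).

2

Successive powers of 3 modulo 13:
  3^0=1  3^1=3  3^2=9
So 3^2 ≡ 9 (mod 13), giving x = 2.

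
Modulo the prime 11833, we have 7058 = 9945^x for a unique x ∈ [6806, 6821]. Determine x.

6809

Compute 9945^6806 mod 11833 = 509, then multiply by 9945 repeatedly:
  9945^6806=509  9945^6807=9314  9945^6808=10839  9945^6809=7058
Found 7058 at exponent 6809.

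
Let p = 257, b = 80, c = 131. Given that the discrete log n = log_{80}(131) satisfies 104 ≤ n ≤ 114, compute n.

113

Compute 80^104 mod 257 = 189, then multiply by 80 repeatedly:
  80^104=189  80^105=214  80^106=158  80^107=47  80^108=162
  80^109=110  80^110=62  80^111=77  80^112=249  80^113=131
Found 131 at exponent 113.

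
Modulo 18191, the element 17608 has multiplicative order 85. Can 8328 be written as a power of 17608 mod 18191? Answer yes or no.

8328 ∈ ⟨17608⟩ iff 8328^85 ≡ 1 (mod 18191), since |⟨17608⟩| = 85.
8328^85 mod 18191 = 4507.
Since 4507 ≠ 1, 8328 does not lie in the subgroup.

no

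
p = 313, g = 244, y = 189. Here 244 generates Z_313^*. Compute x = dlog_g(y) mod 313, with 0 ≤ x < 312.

Baby-step giant-step with m = ceil(sqrt(312)) = 18.
Baby table (244^j mod 313 for j=0..17):
  0:1  1:244  2:66  3:141  4:287  5:229  6:162  7:90
  8:50  9:306  10:170  11:164  12:265  13:182  14:275  15:118
  16:309  17:276
Giant step factor: 244^(-18) ≡ 115 (mod 313).
Scan 189·115^i mod 313 for i = 0, 1, …:
  i=0: 189   i=1: 138   i=2: 220   i=3: 260
  i=4: 165   i=5: 195   i=6: 202   i=7: 68
  i=8: 308   i=9: 51     …   i=13: 283
  i=14: 306
Match at i=14, j=9: x = 14·18 + 9 = 261.

261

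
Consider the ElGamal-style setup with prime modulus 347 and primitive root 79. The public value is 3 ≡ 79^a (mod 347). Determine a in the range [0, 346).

136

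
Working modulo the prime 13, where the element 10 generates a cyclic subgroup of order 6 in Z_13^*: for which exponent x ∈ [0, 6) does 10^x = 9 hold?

2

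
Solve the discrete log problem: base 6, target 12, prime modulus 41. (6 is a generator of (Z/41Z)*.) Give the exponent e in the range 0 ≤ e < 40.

27

Successive powers of 6 modulo 41:
  6^0=1  6^1=6  6^2=36  6^3=11  6^4=25  6^5=27
  6^6=39  6^7=29  6^8=10  6^9=19  6^10=32  6^11=28
  6^12=4  6^13=24  6^14=21  6^15=3  6^16=18  6^17=26
  6^18=33  6^19=34  6^20=40  6^21=35  6^22=5  6^23=30
  6^24=16  6^25=14  6^26=2  6^27=12
So 6^27 ≡ 12 (mod 41), giving e = 27.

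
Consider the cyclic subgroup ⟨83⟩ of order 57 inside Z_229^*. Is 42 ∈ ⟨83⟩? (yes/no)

yes

42 ∈ ⟨83⟩ iff 42^57 ≡ 1 (mod 229), since |⟨83⟩| = 57.
42^57 mod 229 = 1.
Since 1 = 1, 42 lies in the subgroup.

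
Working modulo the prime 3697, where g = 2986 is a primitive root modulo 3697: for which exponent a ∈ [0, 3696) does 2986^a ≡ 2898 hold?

1399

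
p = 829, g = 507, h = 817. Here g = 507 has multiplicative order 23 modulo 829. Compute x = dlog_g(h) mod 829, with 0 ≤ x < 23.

Successive powers of 507 modulo 829:
  507^0=1  507^1=507  507^2=59  507^3=69  507^4=165  507^5=755
  507^6=616  507^7=608  507^8=697  507^9=225  507^10=502  507^11=11
  507^12=603  507^13=649  507^14=759  507^15=157  507^16=15  507^17=144
  507^18=56  507^19=206  507^20=817
So 507^20 ≡ 817 (mod 829), giving x = 20.

20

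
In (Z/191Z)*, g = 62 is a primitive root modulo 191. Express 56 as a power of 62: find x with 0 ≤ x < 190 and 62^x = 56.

17

Successive powers of 62 modulo 191:
  62^0=1  62^1=62  62^2=24  62^3=151  62^4=3  62^5=186
  62^6=72  62^7=71  62^8=9  62^9=176  62^10=25  62^11=22
  62^12=27  62^13=146  62^14=75  62^15=66  62^16=81  62^17=56
So 62^17 ≡ 56 (mod 191), giving x = 17.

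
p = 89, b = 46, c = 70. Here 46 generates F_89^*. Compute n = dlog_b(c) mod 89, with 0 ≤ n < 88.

71

Baby-step giant-step with m = ceil(sqrt(88)) = 10.
Baby table (46^j mod 89 for j=0..9):
  0:1  1:46  2:69  3:59  4:44  5:66  6:10  7:15
  8:67  9:56
Giant step factor: 46^(-10) ≡ 71 (mod 89).
Scan 70·71^i mod 89 for i = 0, 1, …:
  i=0: 70   i=1: 75   i=2: 74   i=3: 3
  i=4: 35   i=5: 82   i=6: 37   i=7: 46
Match at i=7, j=1: n = 7·10 + 1 = 71.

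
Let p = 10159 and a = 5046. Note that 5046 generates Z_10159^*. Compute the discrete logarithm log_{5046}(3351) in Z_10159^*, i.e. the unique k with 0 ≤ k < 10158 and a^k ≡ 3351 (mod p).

8900

Baby-step giant-step with m = ceil(sqrt(10158)) = 101.
Baby table (5046^j mod 10159 for j=0..100):
  0:1  1:5046  2:3662  3:9390  4:364  5:8124  6:2139  7:4536
  8:429  9:867  10:6512  11:5346  12:3771  13:659  14:3321  15:5575
  16:1179  17:6219  18:10082  19:7659  20:2478  21:8418  22:2449  23:4310
  24:8000  25:6293  26:7603  27:4354  28:6526  29:4877  30:4244  31:52
  32:8417  33:7562  34:648  35:8769  36:5929  37:9638  38:2215  39:1990
  40:4448  41:3377  42:3699  43:3071  44:3791  45:10148  46:5448  47:354
  48:8459  49:6155  50:2067  51:6948  52:899  53:5440  54:622  55:9640
  56:2148  57:9314  58:2910  59:4105  60:9788  61:7349  62:2704  63:847
  64:7182  65:3219  66:8992  67:3538  68:3385  69:3431  70:1890  71:7798
  72:2901  73:9486  74:7307  75:4111  76:9587  77:9003  78:8249  79:3031
  80:5131  81:5894  82:5731  83:6112  84:8587  85:1867  86:3489  87:10106
  88:6855  89:9094  90:121  91:1026  92:6265  93:8541  94:3408  95:7740
  96:4844  97:270  98:1114  99:3317  100:5709
Giant step factor: 5046^(-101) ≡ 488 (mod 10159).
Scan 3351·488^i mod 10159 for i = 0, 1, …:
  i=0: 3351   i=1: 9848   i=2: 617   i=3: 6485
  i=4: 5231   i=5: 2819   i=6: 4207   i=7: 898
  i=8: 1387   i=9: 6362     …   i=87: 3401
  i=88: 3771
Match at i=88, j=12: k = 88·101 + 12 = 8900.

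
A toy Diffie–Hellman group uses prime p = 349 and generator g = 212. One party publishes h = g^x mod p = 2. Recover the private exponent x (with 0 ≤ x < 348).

Baby-step giant-step with m = ceil(sqrt(348)) = 19.
Baby table (212^j mod 349 for j=0..18):
  0:1  1:212  2:272  3:79  4:345  5:199  6:308  7:33
  8:16  9:251  10:164  11:217  12:285  13:43  14:42  15:179
  16:256  17:177  18:181
Giant step factor: 212^(-19) ≡ 252 (mod 349).
Scan 2·252^i mod 349 for i = 0, 1, …:
  i=0: 2   i=1: 155   i=2: 321   i=3: 273
  i=4: 43
Match at i=4, j=13: x = 4·19 + 13 = 89.

89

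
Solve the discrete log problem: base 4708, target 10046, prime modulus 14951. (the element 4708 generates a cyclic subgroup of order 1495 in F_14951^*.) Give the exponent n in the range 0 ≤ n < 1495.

780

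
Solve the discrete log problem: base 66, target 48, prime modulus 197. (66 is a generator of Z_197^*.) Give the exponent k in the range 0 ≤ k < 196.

143

Baby-step giant-step with m = ceil(sqrt(196)) = 14.
Baby table (66^j mod 197 for j=0..13):
  0:1  1:66  2:22  3:73  4:90  5:30  6:10  7:69
  8:23  9:139  10:112  11:103  12:100  13:99
Giant step factor: 66^(-14) ≡ 6 (mod 197).
Scan 48·6^i mod 197 for i = 0, 1, …:
  i=0: 48   i=1: 91   i=2: 152   i=3: 124
  i=4: 153   i=5: 130   i=6: 189   i=7: 149
  i=8: 106   i=9: 45   i=10: 73
Match at i=10, j=3: k = 10·14 + 3 = 143.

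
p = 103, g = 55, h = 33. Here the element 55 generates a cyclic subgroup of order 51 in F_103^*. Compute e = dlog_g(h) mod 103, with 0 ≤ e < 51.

23

Baby-step giant-step with m = ceil(sqrt(51)) = 8.
Baby table (55^j mod 103 for j=0..7):
  0:1  1:55  2:38  3:30  4:2  5:7  6:76  7:60
Giant step factor: 55^(-8) ≡ 26 (mod 103).
Scan 33·26^i mod 103 for i = 0, 1, …:
  i=0: 33   i=1: 34   i=2: 60
Match at i=2, j=7: e = 2·8 + 7 = 23.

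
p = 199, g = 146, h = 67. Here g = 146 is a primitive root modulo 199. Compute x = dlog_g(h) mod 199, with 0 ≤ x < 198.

183

Baby-step giant-step with m = ceil(sqrt(198)) = 15.
Baby table (146^j mod 199 for j=0..14):
  0:1  1:146  2:23  3:174  4:131  5:22  6:28  7:108
  8:47  9:96  10:86  11:19  12:187  13:39  14:122
Giant step factor: 146^(-15) ≡ 67 (mod 199).
Scan 67·67^i mod 199 for i = 0, 1, …:
  i=0: 67   i=1: 111   i=2: 74   i=3: 182
  i=4: 55   i=5: 103   i=6: 135   i=7: 90
  i=8: 60   i=9: 40   i=10: 93   i=11: 62
  i=12: 174
Match at i=12, j=3: x = 12·15 + 3 = 183.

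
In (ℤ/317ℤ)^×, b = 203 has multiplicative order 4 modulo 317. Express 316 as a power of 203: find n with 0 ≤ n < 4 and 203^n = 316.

2

Successive powers of 203 modulo 317:
  203^0=1  203^1=203  203^2=316
So 203^2 ≡ 316 (mod 317), giving n = 2.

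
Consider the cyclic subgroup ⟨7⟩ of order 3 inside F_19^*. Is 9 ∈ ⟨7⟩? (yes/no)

no

9 ∈ ⟨7⟩ iff 9^3 ≡ 1 (mod 19), since |⟨7⟩| = 3.
9^3 mod 19 = 7.
Since 7 ≠ 1, 9 does not lie in the subgroup.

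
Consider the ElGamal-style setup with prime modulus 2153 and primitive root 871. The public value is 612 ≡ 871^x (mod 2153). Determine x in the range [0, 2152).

861

Baby-step giant-step with m = ceil(sqrt(2152)) = 47.
Baby table (871^j mod 2153 for j=0..46):
  0:1  1:871  2:785  3:1234  4:467  5:1993  6:585  7:1427
  8:636  9:635  10:1917  11:1132  12:2051  13:1584  14:1744  15:1159
  16:1885  17:1249  18:614  19:850  20:1871  21:1973  22:389  23:798
  24:1792  25:2060  26:811  27:197  28:1500  29:1782  30:1962  31:1573
  32:775  33:1136  34:1229  35:418  36:221  37:874  38:1245  39:1436
  40:2016  41:1241  42:105  43:1029  44:611  45:390  46:1669
Giant step factor: 871^(-47) ≡ 848 (mod 2153).
Scan 612·848^i mod 2153 for i = 0, 1, …:
  i=0: 612   i=1: 103   i=2: 1224   i=3: 206
  i=4: 295   i=5: 412   i=6: 590   i=7: 824
  i=8: 1180   i=9: 1648     …   i=17: 532
  i=18: 1159
Match at i=18, j=15: x = 18·47 + 15 = 861.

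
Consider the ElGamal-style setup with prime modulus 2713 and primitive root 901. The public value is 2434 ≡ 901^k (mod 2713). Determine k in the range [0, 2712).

Successive powers of 901 modulo 2713:
  901^0=1  901^1=901  901^2=614  901^3=2475  901^4=2602  901^5=370
  901^6=2384  901^7=2001  901^8=1469  901^9=2338  901^10=1250  901^11=355
  901^12=2434
So 901^12 ≡ 2434 (mod 2713), giving k = 12.

12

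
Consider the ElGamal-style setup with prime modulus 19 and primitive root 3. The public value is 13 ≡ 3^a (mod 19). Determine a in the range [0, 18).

Successive powers of 3 modulo 19:
  3^0=1  3^1=3  3^2=9  3^3=8  3^4=5  3^5=15
  3^6=7  3^7=2  3^8=6  3^9=18  3^10=16  3^11=10
  3^12=11  3^13=14  3^14=4  3^15=12  3^16=17  3^17=13
So 3^17 ≡ 13 (mod 19), giving a = 17.

17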